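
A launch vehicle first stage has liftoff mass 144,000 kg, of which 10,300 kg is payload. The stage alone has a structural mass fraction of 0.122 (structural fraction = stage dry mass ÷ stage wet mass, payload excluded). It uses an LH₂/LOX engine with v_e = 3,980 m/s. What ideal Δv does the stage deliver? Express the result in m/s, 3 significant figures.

Stage wet mass = m₀ − payload = 144,000 − 10,300 = 133,700 kg.
Stage dry mass = ε × stage wet mass = 0.122 × 133,700 = 16,311.4 kg.
Burnout mass m_f = stage dry + payload = 16,311.4 + 10,300 = 26,611.4 kg.
Δv = v_e · ln(144,000/26,611.4) = 3980.0 × ln(5.411) = 3980.0 × 1.6885 ≈ 6720 m/s.

Δv ≈ 6720 m/s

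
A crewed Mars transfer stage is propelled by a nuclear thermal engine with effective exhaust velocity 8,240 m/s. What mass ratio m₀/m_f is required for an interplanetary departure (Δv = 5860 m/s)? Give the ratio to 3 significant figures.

From the ideal rocket equation, m₀/m_f = exp(Δv / v_e) = exp(5860 / 8240.0) = exp(0.7112) = 2.0364.

mass ratio ≈ 2.04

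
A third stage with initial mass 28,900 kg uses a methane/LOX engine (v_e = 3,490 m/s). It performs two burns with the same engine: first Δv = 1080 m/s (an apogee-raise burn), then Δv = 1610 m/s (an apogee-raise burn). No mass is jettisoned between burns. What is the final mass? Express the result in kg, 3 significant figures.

After the first burn: m = 28900 × exp(−1080/3490.0) = 28900 × 0.73385 = 21,208.3 kg.
After the second burn: m = 21,208.3 × exp(−1610/3490.0) = 21,208.3 × 0.63045 = 13,370.8 kg.

final mass ≈ 13400 kg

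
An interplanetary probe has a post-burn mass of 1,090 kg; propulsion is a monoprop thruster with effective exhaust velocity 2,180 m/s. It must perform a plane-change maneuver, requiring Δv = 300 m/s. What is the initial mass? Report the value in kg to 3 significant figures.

initial mass ≈ 1250 kg

From the ideal rocket equation, m₀/m_f = exp(Δv / v_e) = exp(300 / 2180.0) = exp(0.1376) = 1.1475.
m₀ = m_f × 1.1475 = 1,090 × 1.1475 = 1,250.78 kg.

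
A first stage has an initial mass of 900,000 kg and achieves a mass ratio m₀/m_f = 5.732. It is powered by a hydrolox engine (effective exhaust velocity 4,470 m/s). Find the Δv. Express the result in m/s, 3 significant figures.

Using Δv = v_e ln(m₀/m_f): Δv = v_e · ln(5.732) = 4470.0 × 1.7461 ≈ 7804.9 m/s.

Δv ≈ 7800 m/s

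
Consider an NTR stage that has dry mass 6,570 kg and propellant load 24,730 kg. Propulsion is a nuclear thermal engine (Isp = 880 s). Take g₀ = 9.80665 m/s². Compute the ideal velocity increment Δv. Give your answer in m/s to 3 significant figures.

v_e = Isp · g₀ = 880 × 9.80665 = 8629.9 m/s.
m₀ = m_dry + m_prop = 6,570 + 24,730 = 31,300 kg.
Δv = v_e · ln(m₀/m_f) = 8629.9 × ln(4.764) = 8629.9 × 1.5611 ≈ 13472.1 m/s.

Δv ≈ 13500 m/s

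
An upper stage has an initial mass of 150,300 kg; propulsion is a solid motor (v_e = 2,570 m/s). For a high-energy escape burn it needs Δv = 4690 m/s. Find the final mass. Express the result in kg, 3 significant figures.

final mass ≈ 24200 kg

m₀/m_f = exp(Δv / v_e) = exp(4690 / 2570.0) = exp(1.8249) = 6.2022.
m_f = m₀ / 6.2022 = 150,300 / 6.2022 = 24,233.3 kg.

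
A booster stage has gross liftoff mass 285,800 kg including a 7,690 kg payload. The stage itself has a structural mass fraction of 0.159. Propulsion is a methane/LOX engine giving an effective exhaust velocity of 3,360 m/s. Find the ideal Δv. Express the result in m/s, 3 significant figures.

Stage wet mass = m₀ − payload = 285,800 − 7,690 = 278,110 kg.
Stage dry mass = ε × stage wet mass = 0.159 × 278,110 = 44,219.5 kg.
Burnout mass m_f = stage dry + payload = 44,219.5 + 7,690 = 51,909.5 kg.
Δv = v_e · ln(285,800/51,909.5) = 3360.0 × ln(5.506) = 3360.0 × 1.7058 ≈ 5731 m/s.

Δv ≈ 5730 m/s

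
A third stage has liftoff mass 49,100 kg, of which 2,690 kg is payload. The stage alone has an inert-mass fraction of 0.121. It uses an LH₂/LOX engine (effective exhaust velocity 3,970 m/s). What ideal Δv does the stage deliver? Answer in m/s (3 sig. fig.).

Stage wet mass = m₀ − payload = 49,100 − 2,690 = 46,410 kg.
Stage dry mass = ε × stage wet mass = 0.121 × 46,410 = 5,615.61 kg.
Burnout mass m_f = stage dry + payload = 5,615.61 + 2,690 = 8,305.61 kg.
Δv = v_e · ln(49,100/8,305.61) = 3970.0 × ln(5.912) = 3970.0 × 1.7769 ≈ 7054 m/s.

Δv ≈ 7050 m/s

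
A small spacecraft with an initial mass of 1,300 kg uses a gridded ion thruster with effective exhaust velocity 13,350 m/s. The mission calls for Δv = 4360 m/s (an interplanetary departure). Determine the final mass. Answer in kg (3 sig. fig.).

By the Tsiolkovsky rocket equation, m₀/m_f = exp(Δv / v_e) = exp(4360 / 13350.0) = exp(0.3266) = 1.3862.
m_f = m₀ / 1.3862 = 1,300 / 1.3862 = 937.816 kg.

final mass ≈ 938 kg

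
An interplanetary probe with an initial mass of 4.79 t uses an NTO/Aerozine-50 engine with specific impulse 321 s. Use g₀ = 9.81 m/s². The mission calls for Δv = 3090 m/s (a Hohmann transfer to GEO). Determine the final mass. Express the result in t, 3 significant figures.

v_e = Isp · g₀ = 321 × 9.81 = 3149.0 m/s.
Rocket equation: m₀/m_f = exp(Δv / v_e) = exp(3090 / 3149.0) = exp(0.9813) = 2.6678.
m_f = m₀ / 2.6678 = 4.79 / 2.6678 = 1.79549 t.

final mass ≈ 1.80 t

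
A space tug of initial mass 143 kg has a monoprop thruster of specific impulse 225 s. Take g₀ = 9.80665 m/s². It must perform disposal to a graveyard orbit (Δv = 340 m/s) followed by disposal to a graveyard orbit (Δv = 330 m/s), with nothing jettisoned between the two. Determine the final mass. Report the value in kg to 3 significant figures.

v_e = Isp · g₀ = 225 × 9.80665 = 2206.5 m/s.
After the first burn: m = 143 × exp(−340/2206.5) = 143 × 0.85719 = 122.578 kg.
After the second burn: m = 122.578 × exp(−330/2206.5) = 122.578 × 0.86109 = 105.551 kg.

final mass ≈ 106 kg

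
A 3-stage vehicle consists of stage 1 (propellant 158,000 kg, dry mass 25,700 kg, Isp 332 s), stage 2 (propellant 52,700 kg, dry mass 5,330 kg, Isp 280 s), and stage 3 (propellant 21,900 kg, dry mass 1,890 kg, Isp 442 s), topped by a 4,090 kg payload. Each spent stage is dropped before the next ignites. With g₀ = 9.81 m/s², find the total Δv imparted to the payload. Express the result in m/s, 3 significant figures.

Ignition mass of stage 1 = 158,000+25,700 + 52,700+5,330 + 21,900+1,890 + 4,090 = 269,610 kg.
Stage 1: m₀ = 269,610 kg, m_f = 269,610 − 158,000 = 111,610 kg; Δv = 332×9.81×ln(2.416) = 3256.9×0.8820 ≈ 2872 m/s.
Stage 2: m₀ = 85,910 kg, m_f = 85,910 − 52,700 = 33,210 kg; Δv = 280×9.81×ln(2.587) = 2746.8×0.9504 ≈ 2611 m/s.
Stage 3: m₀ = 27,880 kg, m_f = 27,880 − 21,900 = 5,980 kg; Δv = 442×9.81×ln(4.662) = 4336.0×1.5395 ≈ 6675 m/s.
Total Δv = 2872 + 2611 + 6675 = 12158 m/s.

Δv ≈ 12200 m/s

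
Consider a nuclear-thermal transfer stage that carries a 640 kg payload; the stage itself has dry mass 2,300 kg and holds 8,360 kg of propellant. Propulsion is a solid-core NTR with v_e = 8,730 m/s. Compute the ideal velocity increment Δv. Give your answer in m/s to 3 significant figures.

m₀ = payload + dry + propellant = 640 + 2,300 + 8,360 = 11,300 kg.
m_f = payload + dry = 640 + 2,300 = 2,940 kg.
From the ideal rocket equation, Δv = v_e · ln(m₀/m_f) = 8730.0 × ln(3.844) = 8730.0 × 1.3464 ≈ 11754.0 m/s.

Δv ≈ 11800 m/s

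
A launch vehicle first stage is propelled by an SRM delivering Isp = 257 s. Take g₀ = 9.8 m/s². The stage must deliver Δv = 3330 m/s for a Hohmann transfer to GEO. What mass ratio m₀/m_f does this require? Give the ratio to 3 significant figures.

mass ratio ≈ 3.75

v_e = Isp · g₀ = 257 × 9.8 = 2518.6 m/s.
m₀/m_f = exp(Δv / v_e) = exp(3330 / 2518.6) = exp(1.3222) = 3.7515.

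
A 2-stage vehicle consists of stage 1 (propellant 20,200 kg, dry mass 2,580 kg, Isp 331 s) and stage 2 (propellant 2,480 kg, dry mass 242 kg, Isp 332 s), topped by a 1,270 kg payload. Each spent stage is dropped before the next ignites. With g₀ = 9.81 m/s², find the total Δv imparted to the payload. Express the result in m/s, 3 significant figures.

Δv ≈ 7720 m/s

Ignition mass of stage 1 = 20,200+2,580 + 2,480+242 + 1,270 = 26,772 kg.
Stage 1: m₀ = 26,772 kg, m_f = 26,772 − 20,200 = 6,572 kg; Δv = 331×9.81×ln(4.074) = 3247.1×1.4045 ≈ 4561 m/s.
Stage 2: m₀ = 3,992 kg, m_f = 3,992 − 2,480 = 1,512 kg; Δv = 332×9.81×ln(2.64) = 3256.9×0.9709 ≈ 3162 m/s.
Total Δv = 4561 + 3162 = 7723 m/s.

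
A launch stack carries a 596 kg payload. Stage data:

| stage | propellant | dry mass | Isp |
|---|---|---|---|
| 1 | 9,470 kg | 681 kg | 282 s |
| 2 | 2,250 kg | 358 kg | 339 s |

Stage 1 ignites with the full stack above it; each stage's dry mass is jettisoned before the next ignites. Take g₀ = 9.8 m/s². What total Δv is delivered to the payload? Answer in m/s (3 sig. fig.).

Ignition mass of stage 1 = 9,470+681 + 2,250+358 + 596 = 13,355 kg.
Stage 1: m₀ = 13,355 kg, m_f = 13,355 − 9,470 = 3,885 kg; Δv = 282×9.8×ln(3.438) = 2763.6×1.2348 ≈ 3412 m/s.
Stage 2: m₀ = 3,204 kg, m_f = 3,204 − 2,250 = 954 kg; Δv = 339×9.8×ln(3.358) = 3322.2×1.2115 ≈ 4025 m/s.
Total Δv = 3412 + 4025 = 7437 m/s.

Δv ≈ 7440 m/s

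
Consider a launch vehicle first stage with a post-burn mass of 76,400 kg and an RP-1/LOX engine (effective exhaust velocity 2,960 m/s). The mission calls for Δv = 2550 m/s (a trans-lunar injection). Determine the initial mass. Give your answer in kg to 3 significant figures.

m₀/m_f = exp(Δv / v_e) = exp(2550 / 2960.0) = exp(0.8615) = 2.3667.
m₀ = m_f × 2.3667 = 76,400 × 2.3667 = 180,816 kg.

initial mass ≈ 181000 kg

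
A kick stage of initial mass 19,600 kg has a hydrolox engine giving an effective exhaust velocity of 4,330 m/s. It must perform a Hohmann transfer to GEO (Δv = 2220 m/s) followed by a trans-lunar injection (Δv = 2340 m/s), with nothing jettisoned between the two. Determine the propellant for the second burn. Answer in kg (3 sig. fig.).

propellant for the second burn ≈ 4900 kg

After the first burn: m = 19600 × exp(−2220/4330.0) = 19600 × 0.59888 = 11,738 kg.
After the second burn: m = 11,738 × exp(−2340/4330.0) = 11,738 × 0.58251 = 6,837.5 kg.
Second-burn propellant = 11,738 − 6,837.5 = 4,900.5 kg.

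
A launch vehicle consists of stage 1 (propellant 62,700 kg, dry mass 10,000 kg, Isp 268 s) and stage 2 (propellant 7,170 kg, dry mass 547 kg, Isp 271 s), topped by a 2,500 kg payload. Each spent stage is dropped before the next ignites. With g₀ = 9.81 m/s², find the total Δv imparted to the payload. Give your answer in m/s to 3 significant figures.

Ignition mass of stage 1 = 62,700+10,000 + 7,170+547 + 2,500 = 82,917 kg.
Stage 1: m₀ = 82,917 kg, m_f = 82,917 − 62,700 = 20,217 kg; Δv = 268×9.81×ln(4.101) = 2629.1×1.4113 ≈ 3710 m/s.
Stage 2: m₀ = 10,217 kg, m_f = 10,217 − 7,170 = 3,047 kg; Δv = 271×9.81×ln(3.353) = 2658.5×1.2099 ≈ 3217 m/s.
Total Δv = 3710 + 3217 = 6927 m/s.

Δv ≈ 6930 m/s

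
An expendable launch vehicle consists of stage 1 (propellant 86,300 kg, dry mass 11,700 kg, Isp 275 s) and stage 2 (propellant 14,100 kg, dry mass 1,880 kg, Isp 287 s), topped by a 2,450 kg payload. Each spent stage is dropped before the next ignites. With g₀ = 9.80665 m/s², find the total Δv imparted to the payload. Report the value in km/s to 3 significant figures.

Δv ≈ 7.72 km/s

Ignition mass of stage 1 = 86,300+11,700 + 14,100+1,880 + 2,450 = 116,430 kg.
Stage 1: m₀ = 116,430 kg, m_f = 116,430 − 86,300 = 30,130 kg; Δv = 275×9.80665×ln(3.864) = 2696.8×1.3518 ≈ 3645 m/s.
Stage 2: m₀ = 18,430 kg, m_f = 18,430 − 14,100 = 4,330 kg; Δv = 287×9.80665×ln(4.256) = 2814.5×1.4484 ≈ 4077 m/s.
Total Δv = 3645 + 4077 = 7722 m/s.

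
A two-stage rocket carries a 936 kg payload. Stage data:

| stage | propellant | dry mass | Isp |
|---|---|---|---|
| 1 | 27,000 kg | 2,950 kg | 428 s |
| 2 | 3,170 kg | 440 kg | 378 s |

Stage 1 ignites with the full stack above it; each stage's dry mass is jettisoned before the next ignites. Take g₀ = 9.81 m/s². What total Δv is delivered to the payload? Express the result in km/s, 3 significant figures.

Ignition mass of stage 1 = 27,000+2,950 + 3,170+440 + 936 = 34,496 kg.
Stage 1: m₀ = 34,496 kg, m_f = 34,496 − 27,000 = 7,496 kg; Δv = 428×9.81×ln(4.602) = 4198.7×1.5265 ≈ 6409 m/s.
Stage 2: m₀ = 4,546 kg, m_f = 4,546 − 3,170 = 1,376 kg; Δv = 378×9.81×ln(3.304) = 3708.2×1.1951 ≈ 4432 m/s.
Total Δv = 6409 + 4432 = 10841 m/s.

Δv ≈ 10.8 km/s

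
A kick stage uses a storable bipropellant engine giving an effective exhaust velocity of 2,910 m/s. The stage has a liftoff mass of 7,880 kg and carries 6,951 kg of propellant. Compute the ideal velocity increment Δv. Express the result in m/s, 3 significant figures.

m_f = m₀ − m_prop = 7,880 − 6,951 = 929 kg.
Δv = v_e · ln(m₀/m_f) = 2910.0 × ln(8.482) = 2910.0 × 2.1380 ≈ 6221.5 m/s.

Δv ≈ 6220 m/s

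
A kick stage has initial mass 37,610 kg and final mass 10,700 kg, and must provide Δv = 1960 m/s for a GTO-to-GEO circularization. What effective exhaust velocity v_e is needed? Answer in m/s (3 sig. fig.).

v_e ≈ 1560 m/s

ln(m₀/m_f) = ln(37610/10700) = ln(3.515) = 1.2570.
v_e = Δv / ln(m₀/m_f) = 1960 / 1.2570 = 1559.2 m/s.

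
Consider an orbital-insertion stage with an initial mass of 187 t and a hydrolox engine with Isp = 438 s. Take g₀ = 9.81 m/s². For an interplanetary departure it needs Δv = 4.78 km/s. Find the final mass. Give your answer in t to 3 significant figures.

v_e = Isp · g₀ = 438 × 9.81 = 4296.8 m/s.
Using Δv = v_e ln(m₀/m_f): m₀/m_f = exp(Δv / v_e) = exp(4780 / 4296.8) = exp(1.1125) = 3.0418.
m_f = m₀ / 3.0418 = 187 / 3.0418 = 61.4768 t.

final mass ≈ 61.5 t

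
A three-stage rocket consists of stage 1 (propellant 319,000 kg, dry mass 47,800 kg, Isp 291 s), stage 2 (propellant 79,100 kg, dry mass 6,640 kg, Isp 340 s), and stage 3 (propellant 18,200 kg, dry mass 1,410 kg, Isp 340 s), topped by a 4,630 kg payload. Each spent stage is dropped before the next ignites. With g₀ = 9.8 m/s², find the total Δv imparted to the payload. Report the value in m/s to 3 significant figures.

Ignition mass of stage 1 = 319,000+47,800 + 79,100+6,640 + 18,200+1,410 + 4,630 = 476,780 kg.
Stage 1: m₀ = 476,780 kg, m_f = 476,780 − 319,000 = 157,780 kg; Δv = 291×9.8×ln(3.022) = 2851.8×1.1059 ≈ 3154 m/s.
Stage 2: m₀ = 109,980 kg, m_f = 109,980 − 79,100 = 30,880 kg; Δv = 340×9.8×ln(3.562) = 3332.0×1.2702 ≈ 4232 m/s.
Stage 3: m₀ = 24,240 kg, m_f = 24,240 − 18,200 = 6,040 kg; Δv = 340×9.8×ln(4.013) = 3332.0×1.3896 ≈ 4630 m/s.
Total Δv = 3154 + 4232 + 4630 = 12016 m/s.

Δv ≈ 12000 m/s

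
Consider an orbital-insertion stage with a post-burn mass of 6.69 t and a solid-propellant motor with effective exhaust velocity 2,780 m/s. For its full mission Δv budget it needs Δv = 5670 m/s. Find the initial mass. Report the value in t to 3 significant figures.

initial mass ≈ 51.4 t

Using Δv = v_e ln(m₀/m_f): m₀/m_f = exp(Δv / v_e) = exp(5670 / 2780.0) = exp(2.0396) = 7.6873.
m₀ = m_f × 7.6873 = 6.69 × 7.6873 = 51.428 t.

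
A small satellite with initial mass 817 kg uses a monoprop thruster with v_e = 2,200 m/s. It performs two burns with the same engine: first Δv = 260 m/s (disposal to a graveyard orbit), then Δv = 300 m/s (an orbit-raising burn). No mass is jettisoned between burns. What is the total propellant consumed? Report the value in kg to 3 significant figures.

After the first burn: m = 817 × exp(−260/2200.0) = 817 × 0.88853 = 725.929 kg.
After the second burn: m = 725.929 × exp(−300/2200.0) = 725.929 × 0.87253 = 633.395 kg.
Total propellant = m₀ − m_final = 817 − 633.395 = 183.605 kg.

total propellant consumed ≈ 184 kg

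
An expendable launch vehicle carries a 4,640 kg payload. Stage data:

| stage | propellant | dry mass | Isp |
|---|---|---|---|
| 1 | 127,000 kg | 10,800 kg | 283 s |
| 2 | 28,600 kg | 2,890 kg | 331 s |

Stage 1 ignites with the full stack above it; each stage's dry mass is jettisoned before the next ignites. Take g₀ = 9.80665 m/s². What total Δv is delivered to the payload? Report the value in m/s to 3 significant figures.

Ignition mass of stage 1 = 127,000+10,800 + 28,600+2,890 + 4,640 = 173,930 kg.
Stage 1: m₀ = 173,930 kg, m_f = 173,930 − 127,000 = 46,930 kg; Δv = 283×9.80665×ln(3.706) = 2775.3×1.3100 ≈ 3636 m/s.
Stage 2: m₀ = 36,130 kg, m_f = 36,130 − 28,600 = 7,530 kg; Δv = 331×9.80665×ln(4.798) = 3246.0×1.5682 ≈ 5090 m/s.
Total Δv = 3636 + 5090 = 8726 m/s.

Δv ≈ 8730 m/s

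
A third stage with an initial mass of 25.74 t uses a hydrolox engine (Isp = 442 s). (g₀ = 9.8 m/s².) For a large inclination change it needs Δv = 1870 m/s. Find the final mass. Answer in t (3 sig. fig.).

v_e = Isp · g₀ = 442 × 9.8 = 4331.6 m/s.
Rocket equation: m₀/m_f = exp(Δv / v_e) = exp(1870 / 4331.6) = exp(0.4317) = 1.5399.
m_f = m₀ / 1.5399 = 25.74 / 1.5399 = 16.7154 t.

final mass ≈ 16.7 t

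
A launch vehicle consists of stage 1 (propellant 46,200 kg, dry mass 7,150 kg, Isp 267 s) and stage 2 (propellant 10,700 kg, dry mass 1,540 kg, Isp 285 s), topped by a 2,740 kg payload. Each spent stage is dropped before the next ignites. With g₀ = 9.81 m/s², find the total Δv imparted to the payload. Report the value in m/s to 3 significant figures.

Δv ≈ 6460 m/s

Ignition mass of stage 1 = 46,200+7,150 + 10,700+1,540 + 2,740 = 68,330 kg.
Stage 1: m₀ = 68,330 kg, m_f = 68,330 − 46,200 = 22,130 kg; Δv = 267×9.81×ln(3.088) = 2619.3×1.1274 ≈ 2953 m/s.
Stage 2: m₀ = 14,980 kg, m_f = 14,980 − 10,700 = 4,280 kg; Δv = 285×9.81×ln(3.5) = 2795.9×1.2528 ≈ 3503 m/s.
Total Δv = 2953 + 3503 = 6456 m/s.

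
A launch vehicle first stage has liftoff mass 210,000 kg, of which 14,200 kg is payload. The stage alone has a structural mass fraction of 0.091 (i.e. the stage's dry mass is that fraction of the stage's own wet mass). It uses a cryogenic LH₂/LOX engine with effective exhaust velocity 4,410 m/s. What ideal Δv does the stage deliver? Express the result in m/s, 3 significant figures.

Δv ≈ 8290 m/s

Stage wet mass = m₀ − payload = 210,000 − 14,200 = 195,800 kg.
Stage dry mass = ε × stage wet mass = 0.091 × 195,800 = 17,817.8 kg.
Burnout mass m_f = stage dry + payload = 17,817.8 + 14,200 = 32,017.8 kg.
Δv = v_e · ln(210,000/32,017.8) = 4410.0 × ln(6.559) = 4410.0 × 1.8808 ≈ 8294 m/s.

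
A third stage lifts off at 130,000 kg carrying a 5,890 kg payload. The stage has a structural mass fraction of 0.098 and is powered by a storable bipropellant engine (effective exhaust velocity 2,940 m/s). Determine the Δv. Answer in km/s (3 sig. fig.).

Stage wet mass = m₀ − payload = 130,000 − 5,890 = 124,110 kg.
Stage dry mass = ε × stage wet mass = 0.098 × 124,110 = 12,162.8 kg.
Burnout mass m_f = stage dry + payload = 12,162.8 + 5,890 = 18,052.8 kg.
From the ideal rocket equation, Δv = v_e · ln(130,000/18,052.8) = 2940.0 × ln(7.201) = 2940.0 × 1.9742 ≈ 5804 m/s.

Δv ≈ 5.80 km/s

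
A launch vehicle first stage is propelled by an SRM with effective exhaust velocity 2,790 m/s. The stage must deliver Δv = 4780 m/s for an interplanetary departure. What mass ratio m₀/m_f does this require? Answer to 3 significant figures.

mass ratio ≈ 5.55

m₀/m_f = exp(Δv / v_e) = exp(4780 / 2790.0) = exp(1.7133) = 5.5470.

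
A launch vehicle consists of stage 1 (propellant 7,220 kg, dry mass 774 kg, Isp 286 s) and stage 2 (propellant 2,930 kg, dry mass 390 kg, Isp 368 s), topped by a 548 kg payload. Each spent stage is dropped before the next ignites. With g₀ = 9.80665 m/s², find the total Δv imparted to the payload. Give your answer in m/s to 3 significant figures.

Δv ≈ 7740 m/s

Ignition mass of stage 1 = 7,220+774 + 2,930+390 + 548 = 11,862 kg.
Stage 1: m₀ = 11,862 kg, m_f = 11,862 − 7,220 = 4,642 kg; Δv = 286×9.80665×ln(2.555) = 2804.7×0.9382 ≈ 2631 m/s.
Stage 2: m₀ = 3,868 kg, m_f = 3,868 − 2,930 = 938 kg; Δv = 368×9.80665×ln(4.124) = 3608.8×1.4167 ≈ 5113 m/s.
Total Δv = 2631 + 5113 = 7744 m/s.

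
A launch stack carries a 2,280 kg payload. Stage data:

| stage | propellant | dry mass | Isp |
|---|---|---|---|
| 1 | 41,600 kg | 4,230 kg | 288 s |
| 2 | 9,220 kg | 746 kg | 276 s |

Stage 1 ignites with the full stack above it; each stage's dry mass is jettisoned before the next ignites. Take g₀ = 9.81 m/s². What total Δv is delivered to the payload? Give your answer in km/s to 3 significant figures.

Ignition mass of stage 1 = 41,600+4,230 + 9,220+746 + 2,280 = 58,076 kg.
Stage 1: m₀ = 58,076 kg, m_f = 58,076 − 41,600 = 16,476 kg; Δv = 288×9.81×ln(3.525) = 2825.3×1.2598 ≈ 3559 m/s.
Stage 2: m₀ = 12,246 kg, m_f = 12,246 − 9,220 = 3,026 kg; Δv = 276×9.81×ln(4.047) = 2707.6×1.3980 ≈ 3785 m/s.
Total Δv = 3559 + 3785 = 7344 m/s.

Δv ≈ 7.34 km/s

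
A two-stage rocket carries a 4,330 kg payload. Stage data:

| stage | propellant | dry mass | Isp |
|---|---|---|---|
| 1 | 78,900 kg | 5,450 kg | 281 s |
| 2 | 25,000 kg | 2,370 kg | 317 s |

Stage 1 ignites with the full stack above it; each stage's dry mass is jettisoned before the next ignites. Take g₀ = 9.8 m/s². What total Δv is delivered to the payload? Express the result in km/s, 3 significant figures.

Ignition mass of stage 1 = 78,900+5,450 + 25,000+2,370 + 4,330 = 116,050 kg.
Stage 1: m₀ = 116,050 kg, m_f = 116,050 − 78,900 = 37,150 kg; Δv = 281×9.8×ln(3.124) = 2753.8×1.1391 ≈ 3137 m/s.
Stage 2: m₀ = 31,700 kg, m_f = 31,700 − 25,000 = 6,700 kg; Δv = 317×9.8×ln(4.731) = 3106.6×1.5542 ≈ 4828 m/s.
Total Δv = 3137 + 4828 = 7965 m/s.

Δv ≈ 7.97 km/s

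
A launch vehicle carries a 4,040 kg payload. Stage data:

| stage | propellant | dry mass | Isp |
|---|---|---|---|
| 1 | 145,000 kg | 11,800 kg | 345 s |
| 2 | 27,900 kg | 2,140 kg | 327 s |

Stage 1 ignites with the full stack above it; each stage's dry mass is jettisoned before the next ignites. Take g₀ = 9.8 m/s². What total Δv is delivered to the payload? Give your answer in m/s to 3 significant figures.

Δv ≈ 10300 m/s

Ignition mass of stage 1 = 145,000+11,800 + 27,900+2,140 + 4,040 = 190,880 kg.
Stage 1: m₀ = 190,880 kg, m_f = 190,880 − 145,000 = 45,880 kg; Δv = 345×9.8×ln(4.16) = 3381.0×1.4256 ≈ 4820 m/s.
Stage 2: m₀ = 34,080 kg, m_f = 34,080 − 27,900 = 6,180 kg; Δv = 327×9.8×ln(5.515) = 3204.6×1.7074 ≈ 5472 m/s.
Total Δv = 4820 + 5472 = 10292 m/s.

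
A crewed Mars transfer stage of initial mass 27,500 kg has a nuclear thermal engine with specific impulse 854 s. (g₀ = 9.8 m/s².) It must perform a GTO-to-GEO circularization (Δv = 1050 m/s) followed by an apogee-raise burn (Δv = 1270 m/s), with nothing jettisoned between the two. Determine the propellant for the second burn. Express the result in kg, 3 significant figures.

propellant for the second burn ≈ 3420 kg

v_e = Isp · g₀ = 854 × 9.8 = 8369.2 m/s.
After the first burn: m = 27500 × exp(−1050/8369.2) = 27500 × 0.88209 = 24,257.5 kg.
After the second burn: m = 24,257.5 × exp(−1270/8369.2) = 24,257.5 × 0.85921 = 20,842.3 kg.
Second-burn propellant = 24,257.5 − 20,842.3 = 3,415.2 kg.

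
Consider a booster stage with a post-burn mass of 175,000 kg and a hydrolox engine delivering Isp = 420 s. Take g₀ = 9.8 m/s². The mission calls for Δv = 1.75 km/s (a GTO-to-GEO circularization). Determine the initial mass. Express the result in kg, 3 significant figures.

initial mass ≈ 268000 kg

v_e = Isp · g₀ = 420 × 9.8 = 4116.0 m/s.
From the ideal rocket equation, m₀/m_f = exp(Δv / v_e) = exp(1750 / 4116.0) = exp(0.4252) = 1.5299.
m₀ = m_f × 1.5299 = 175,000 × 1.5299 = 267,733 kg.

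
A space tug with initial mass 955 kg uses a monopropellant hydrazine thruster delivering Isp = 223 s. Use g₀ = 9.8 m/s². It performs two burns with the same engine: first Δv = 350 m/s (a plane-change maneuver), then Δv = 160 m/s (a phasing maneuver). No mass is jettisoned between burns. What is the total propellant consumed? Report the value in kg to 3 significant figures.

v_e = Isp · g₀ = 223 × 9.8 = 2185.4 m/s.
After the first burn: m = 955 × exp(−350/2185.4) = 955 × 0.85201 = 813.67 kg.
After the second burn: m = 813.67 × exp(−160/2185.4) = 813.67 × 0.92940 = 756.225 kg.
Total propellant = m₀ − m_final = 955 − 756.225 = 198.775 kg.

total propellant consumed ≈ 199 kg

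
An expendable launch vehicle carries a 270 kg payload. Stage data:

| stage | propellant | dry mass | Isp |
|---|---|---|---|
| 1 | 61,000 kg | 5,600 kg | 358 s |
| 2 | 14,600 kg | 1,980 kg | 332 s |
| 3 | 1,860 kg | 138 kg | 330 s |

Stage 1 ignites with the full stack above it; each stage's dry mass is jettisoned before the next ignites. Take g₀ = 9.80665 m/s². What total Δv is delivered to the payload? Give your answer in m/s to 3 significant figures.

Δv ≈ 14800 m/s

Ignition mass of stage 1 = 61,000+5,600 + 14,600+1,980 + 1,860+138 + 270 = 85,448 kg.
Stage 1: m₀ = 85,448 kg, m_f = 85,448 − 61,000 = 24,448 kg; Δv = 358×9.80665×ln(3.495) = 3510.8×1.2514 ≈ 4393 m/s.
Stage 2: m₀ = 18,848 kg, m_f = 18,848 − 14,600 = 4,248 kg; Δv = 332×9.80665×ln(4.437) = 3255.8×1.4900 ≈ 4851 m/s.
Stage 3: m₀ = 2,268 kg, m_f = 2,268 − 1,860 = 408 kg; Δv = 330×9.80665×ln(5.559) = 3236.2×1.7154 ≈ 5551 m/s.
Total Δv = 4393 + 4851 + 5551 = 14795 m/s.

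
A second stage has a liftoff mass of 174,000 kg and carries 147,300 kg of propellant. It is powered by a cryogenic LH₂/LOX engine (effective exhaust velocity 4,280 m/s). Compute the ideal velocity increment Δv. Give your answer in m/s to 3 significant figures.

Δv ≈ 8020 m/s

m_f = m₀ − m_prop = 174,000 − 147,300 = 26,700 kg.
Δv = v_e · ln(m₀/m_f) = 4280.0 × ln(6.517) = 4280.0 × 1.8744 ≈ 8022.4 m/s.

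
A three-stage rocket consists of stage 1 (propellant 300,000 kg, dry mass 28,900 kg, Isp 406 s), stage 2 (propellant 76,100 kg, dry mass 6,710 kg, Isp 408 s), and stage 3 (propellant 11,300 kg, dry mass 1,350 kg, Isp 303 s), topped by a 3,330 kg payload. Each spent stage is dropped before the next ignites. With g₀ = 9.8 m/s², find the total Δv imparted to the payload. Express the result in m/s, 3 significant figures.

Ignition mass of stage 1 = 300,000+28,900 + 76,100+6,710 + 11,300+1,350 + 3,330 = 427,690 kg.
Stage 1: m₀ = 427,690 kg, m_f = 427,690 − 300,000 = 127,690 kg; Δv = 406×9.8×ln(3.349) = 3978.8×1.2088 ≈ 4810 m/s.
Stage 2: m₀ = 98,790 kg, m_f = 98,790 − 76,100 = 22,690 kg; Δv = 408×9.8×ln(4.354) = 3998.4×1.4711 ≈ 5882 m/s.
Stage 3: m₀ = 15,980 kg, m_f = 15,980 − 11,300 = 4,680 kg; Δv = 303×9.8×ln(3.415) = 2969.4×1.2280 ≈ 3647 m/s.
Total Δv = 4810 + 5882 + 3647 = 14339 m/s.

Δv ≈ 14300 m/s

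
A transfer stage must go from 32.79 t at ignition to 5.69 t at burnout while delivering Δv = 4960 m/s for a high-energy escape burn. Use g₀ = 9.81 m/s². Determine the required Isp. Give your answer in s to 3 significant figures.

Isp ≈ 289 s

ln(m₀/m_f) = ln(32790/5690) = ln(5.763) = 1.7514.
v_e = Δv / ln(m₀/m_f) = 4960 / 1.7514 = 2832.0 m/s.
Isp = v_e / g₀ = 2832.0 / 9.81 = 288.7 s.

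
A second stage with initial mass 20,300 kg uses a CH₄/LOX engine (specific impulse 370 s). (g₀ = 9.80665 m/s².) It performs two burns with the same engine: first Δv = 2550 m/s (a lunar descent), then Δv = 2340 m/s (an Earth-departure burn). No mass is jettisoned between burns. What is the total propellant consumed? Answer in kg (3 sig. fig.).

total propellant consumed ≈ 15000 kg

v_e = Isp · g₀ = 370 × 9.80665 = 3628.5 m/s.
After the first burn: m = 20300 × exp(−2550/3628.5) = 20300 × 0.49521 = 10,052.8 kg.
After the second burn: m = 10,052.8 × exp(−2340/3628.5) = 10,052.8 × 0.52471 = 5,274.8 kg.
Total propellant = m₀ − m_final = 20300 − 5,274.8 = 15,025.2 kg.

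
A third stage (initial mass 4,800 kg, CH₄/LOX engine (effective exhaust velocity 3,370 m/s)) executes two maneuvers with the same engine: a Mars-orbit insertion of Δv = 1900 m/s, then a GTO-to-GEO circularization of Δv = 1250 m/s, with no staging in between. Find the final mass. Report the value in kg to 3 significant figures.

final mass ≈ 1880 kg

After the first burn: m = 4800 × exp(−1900/3370.0) = 4800 × 0.56904 = 2,731.39 kg.
After the second burn: m = 2,731.39 × exp(−1250/3370.0) = 2,731.39 × 0.69010 = 1,884.93 kg.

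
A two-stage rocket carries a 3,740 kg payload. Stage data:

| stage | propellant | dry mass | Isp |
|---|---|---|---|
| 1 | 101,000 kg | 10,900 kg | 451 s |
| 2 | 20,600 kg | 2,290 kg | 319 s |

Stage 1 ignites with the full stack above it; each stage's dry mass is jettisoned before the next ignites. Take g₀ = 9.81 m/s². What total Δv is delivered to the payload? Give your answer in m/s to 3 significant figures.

Δv ≈ 10400 m/s

Ignition mass of stage 1 = 101,000+10,900 + 20,600+2,290 + 3,740 = 138,530 kg.
Stage 1: m₀ = 138,530 kg, m_f = 138,530 − 101,000 = 37,530 kg; Δv = 451×9.81×ln(3.691) = 4424.3×1.3059 ≈ 5778 m/s.
Stage 2: m₀ = 26,630 kg, m_f = 26,630 − 20,600 = 6,030 kg; Δv = 319×9.81×ln(4.416) = 3129.4×1.4853 ≈ 4648 m/s.
Total Δv = 5778 + 4648 = 10426 m/s.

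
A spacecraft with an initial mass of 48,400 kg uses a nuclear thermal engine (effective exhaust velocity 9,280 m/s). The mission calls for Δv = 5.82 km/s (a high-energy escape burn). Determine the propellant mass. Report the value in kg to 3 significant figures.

propellant mass ≈ 22500 kg

By the Tsiolkovsky rocket equation, m₀/m_f = exp(Δv / v_e) = exp(5820 / 9280.0) = exp(0.6272) = 1.8723.
m_f = 48,400 / 1.8723 = 25,850.6 kg, so propellant = m₀ − m_f = 48,400 − 25,850.6 = 22,549.4 kg.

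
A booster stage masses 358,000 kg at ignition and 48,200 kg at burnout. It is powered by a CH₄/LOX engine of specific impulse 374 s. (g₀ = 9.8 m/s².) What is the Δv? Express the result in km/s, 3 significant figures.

v_e = Isp · g₀ = 374 × 9.8 = 3665.2 m/s.
Rocket equation: Δv = v_e · ln(m₀/m_f) = 3665.2 × ln(7.427) = 3665.2 × 2.0052 ≈ 7349.4 m/s.

Δv ≈ 7.35 km/s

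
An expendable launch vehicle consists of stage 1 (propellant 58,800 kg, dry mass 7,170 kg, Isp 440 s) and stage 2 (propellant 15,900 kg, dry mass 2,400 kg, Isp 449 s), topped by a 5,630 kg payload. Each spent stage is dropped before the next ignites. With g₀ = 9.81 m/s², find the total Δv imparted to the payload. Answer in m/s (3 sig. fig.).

Δv ≈ 9390 m/s

Ignition mass of stage 1 = 58,800+7,170 + 15,900+2,400 + 5,630 = 89,900 kg.
Stage 1: m₀ = 89,900 kg, m_f = 89,900 − 58,800 = 31,100 kg; Δv = 440×9.81×ln(2.891) = 4316.4×1.0615 ≈ 4582 m/s.
Stage 2: m₀ = 23,930 kg, m_f = 23,930 − 15,900 = 8,030 kg; Δv = 449×9.81×ln(2.98) = 4404.7×1.0919 ≈ 4810 m/s.
Total Δv = 4582 + 4810 = 9392 m/s.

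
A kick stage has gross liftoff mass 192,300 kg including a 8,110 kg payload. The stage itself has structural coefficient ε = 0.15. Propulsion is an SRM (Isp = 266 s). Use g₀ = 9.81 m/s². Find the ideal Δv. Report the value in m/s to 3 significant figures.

Stage wet mass = m₀ − payload = 192,300 − 8,110 = 184,190 kg.
Stage dry mass = ε × stage wet mass = 0.15 × 184,190 = 27,628.5 kg.
Burnout mass m_f = stage dry + payload = 27,628.5 + 8,110 = 35,738.5 kg.
v_e = Isp · g₀ = 266 × 9.81 = 2609.5 m/s.
Δv = v_e · ln(192,300/35,738.5) = 2609.5 × ln(5.381) = 2609.5 × 1.6828 ≈ 4391 m/s.

Δv ≈ 4390 m/s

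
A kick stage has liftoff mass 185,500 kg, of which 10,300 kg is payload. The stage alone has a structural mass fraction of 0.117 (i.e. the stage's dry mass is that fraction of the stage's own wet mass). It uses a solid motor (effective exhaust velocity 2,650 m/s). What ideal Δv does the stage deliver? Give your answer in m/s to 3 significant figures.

Δv ≈ 4760 m/s

Stage wet mass = m₀ − payload = 185,500 − 10,300 = 175,200 kg.
Stage dry mass = ε × stage wet mass = 0.117 × 175,200 = 20,498.4 kg.
Burnout mass m_f = stage dry + payload = 20,498.4 + 10,300 = 30,798.4 kg.
Rocket equation: Δv = v_e · ln(185,500/30,798.4) = 2650.0 × ln(6.023) = 2650.0 × 1.7956 ≈ 4758 m/s.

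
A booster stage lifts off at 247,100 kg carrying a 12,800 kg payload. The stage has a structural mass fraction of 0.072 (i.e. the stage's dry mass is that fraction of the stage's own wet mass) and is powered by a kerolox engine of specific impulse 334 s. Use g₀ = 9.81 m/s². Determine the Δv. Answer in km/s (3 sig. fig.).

Δv ≈ 6.95 km/s

Stage wet mass = m₀ − payload = 247,100 − 12,800 = 234,300 kg.
Stage dry mass = ε × stage wet mass = 0.072 × 234,300 = 16,869.6 kg.
Burnout mass m_f = stage dry + payload = 16,869.6 + 12,800 = 29,669.6 kg.
v_e = Isp · g₀ = 334 × 9.81 = 3276.5 m/s.
Rocket equation: Δv = v_e · ln(247,100/29,669.6) = 3276.5 × ln(8.328) = 3276.5 × 2.1197 ≈ 6945 m/s.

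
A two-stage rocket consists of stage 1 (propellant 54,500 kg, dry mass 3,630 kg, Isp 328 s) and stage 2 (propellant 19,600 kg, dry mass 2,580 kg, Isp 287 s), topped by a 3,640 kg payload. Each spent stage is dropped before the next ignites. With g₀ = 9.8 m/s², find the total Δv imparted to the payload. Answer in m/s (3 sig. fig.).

Ignition mass of stage 1 = 54,500+3,630 + 19,600+2,580 + 3,640 = 83,950 kg.
Stage 1: m₀ = 83,950 kg, m_f = 83,950 − 54,500 = 29,450 kg; Δv = 328×9.8×ln(2.851) = 3214.4×1.0475 ≈ 3367 m/s.
Stage 2: m₀ = 25,820 kg, m_f = 25,820 − 19,600 = 6,220 kg; Δv = 287×9.8×ln(4.151) = 2812.6×1.4234 ≈ 4003 m/s.
Total Δv = 3367 + 4003 = 7370 m/s.

Δv ≈ 7370 m/s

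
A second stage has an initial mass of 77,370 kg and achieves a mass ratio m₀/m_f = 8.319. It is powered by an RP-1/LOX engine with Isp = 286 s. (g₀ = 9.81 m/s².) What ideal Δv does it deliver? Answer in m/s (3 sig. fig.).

v_e = Isp · g₀ = 286 × 9.81 = 2805.7 m/s.
Δv = v_e · ln(8.319) = 2805.7 × 2.1185 ≈ 5943.9 m/s.

Δv ≈ 5940 m/s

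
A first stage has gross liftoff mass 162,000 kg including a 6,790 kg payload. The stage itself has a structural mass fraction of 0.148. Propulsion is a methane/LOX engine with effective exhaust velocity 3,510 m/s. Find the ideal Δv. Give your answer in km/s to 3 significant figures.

Stage wet mass = m₀ − payload = 162,000 − 6,790 = 155,210 kg.
Stage dry mass = ε × stage wet mass = 0.148 × 155,210 = 22,971.1 kg.
Burnout mass m_f = stage dry + payload = 22,971.1 + 6,790 = 29,761.1 kg.
Δv = v_e · ln(162,000/29,761.1) = 3510.0 × ln(5.443) = 3510.0 × 1.6944 ≈ 5947 m/s.

Δv ≈ 5.95 km/s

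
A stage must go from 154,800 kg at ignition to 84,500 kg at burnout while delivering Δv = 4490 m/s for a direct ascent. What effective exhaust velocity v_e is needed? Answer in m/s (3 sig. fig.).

ln(m₀/m_f) = ln(154800/84500) = ln(1.832) = 0.6054.
Using Δv = v_e ln(m₀/m_f): v_e = Δv / ln(m₀/m_f) = 4490 / 0.6054 = 7416.8 m/s.

v_e ≈ 7420 m/s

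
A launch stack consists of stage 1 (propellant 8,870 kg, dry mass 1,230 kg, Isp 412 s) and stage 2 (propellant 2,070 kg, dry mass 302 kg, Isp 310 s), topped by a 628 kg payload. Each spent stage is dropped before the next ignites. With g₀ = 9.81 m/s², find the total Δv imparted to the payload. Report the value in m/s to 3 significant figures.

Ignition mass of stage 1 = 8,870+1,230 + 2,070+302 + 628 = 13,100 kg.
Stage 1: m₀ = 13,100 kg, m_f = 13,100 − 8,870 = 4,230 kg; Δv = 412×9.81×ln(3.097) = 4041.7×1.1304 ≈ 4569 m/s.
Stage 2: m₀ = 3,000 kg, m_f = 3,000 − 2,070 = 930 kg; Δv = 310×9.81×ln(3.226) = 3041.1×1.1712 ≈ 3562 m/s.
Total Δv = 4569 + 3562 = 8131 m/s.

Δv ≈ 8130 m/s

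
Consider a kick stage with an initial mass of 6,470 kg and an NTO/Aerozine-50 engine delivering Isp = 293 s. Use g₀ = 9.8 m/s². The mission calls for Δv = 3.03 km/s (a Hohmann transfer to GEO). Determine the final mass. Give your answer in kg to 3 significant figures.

v_e = Isp · g₀ = 293 × 9.8 = 2871.4 m/s.
m₀/m_f = exp(Δv / v_e) = exp(3030 / 2871.4) = exp(1.0552) = 2.8726.
m_f = m₀ / 2.8726 = 6,470 / 2.8726 = 2,252.31 kg.

final mass ≈ 2250 kg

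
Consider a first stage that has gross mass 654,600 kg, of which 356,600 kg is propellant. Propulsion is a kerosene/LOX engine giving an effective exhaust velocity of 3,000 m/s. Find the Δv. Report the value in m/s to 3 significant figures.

Δv ≈ 2360 m/s

m_f = m₀ − m_prop = 654,600 − 356,600 = 298,000 kg.
Δv = v_e · ln(m₀/m_f) = 3000.0 × ln(2.197) = 3000.0 × 0.7869 ≈ 2360.8 m/s.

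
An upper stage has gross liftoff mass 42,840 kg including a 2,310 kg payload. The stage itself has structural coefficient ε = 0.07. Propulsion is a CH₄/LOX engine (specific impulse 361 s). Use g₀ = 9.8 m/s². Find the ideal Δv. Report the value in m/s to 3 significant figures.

Δv ≈ 7500 m/s

Stage wet mass = m₀ − payload = 42,840 − 2,310 = 40,530 kg.
Stage dry mass = ε × stage wet mass = 0.07 × 40,530 = 2,837.1 kg.
Burnout mass m_f = stage dry + payload = 2,837.1 + 2,310 = 5,147.1 kg.
v_e = Isp · g₀ = 361 × 9.8 = 3537.8 m/s.
Δv = v_e · ln(42,840/5,147.1) = 3537.8 × ln(8.323) = 3537.8 × 2.1190 ≈ 7497 m/s.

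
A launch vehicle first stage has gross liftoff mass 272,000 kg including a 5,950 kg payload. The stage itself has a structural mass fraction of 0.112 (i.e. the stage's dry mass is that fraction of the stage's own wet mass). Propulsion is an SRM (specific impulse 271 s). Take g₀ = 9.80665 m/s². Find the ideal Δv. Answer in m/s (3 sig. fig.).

Stage wet mass = m₀ − payload = 272,000 − 5,950 = 266,050 kg.
Stage dry mass = ε × stage wet mass = 0.112 × 266,050 = 29,797.6 kg.
Burnout mass m_f = stage dry + payload = 29,797.6 + 5,950 = 35,747.6 kg.
v_e = Isp · g₀ = 271 × 9.80665 = 2657.6 m/s.
Δv = v_e · ln(272,000/35,747.6) = 2657.6 × ln(7.609) = 2657.6 × 2.0293 ≈ 5393 m/s.

Δv ≈ 5390 m/s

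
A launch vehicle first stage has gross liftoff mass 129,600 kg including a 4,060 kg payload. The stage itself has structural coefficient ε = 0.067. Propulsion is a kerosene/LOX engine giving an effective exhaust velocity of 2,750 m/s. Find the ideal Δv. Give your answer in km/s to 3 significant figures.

Δv ≈ 6.44 km/s

Stage wet mass = m₀ − payload = 129,600 − 4,060 = 125,540 kg.
Stage dry mass = ε × stage wet mass = 0.067 × 125,540 = 8,411.18 kg.
Burnout mass m_f = stage dry + payload = 8,411.18 + 4,060 = 12,471.18 kg.
Δv = v_e · ln(129,600/12,471.18) = 2750.0 × ln(10.39) = 2750.0 × 2.3410 ≈ 6438 m/s.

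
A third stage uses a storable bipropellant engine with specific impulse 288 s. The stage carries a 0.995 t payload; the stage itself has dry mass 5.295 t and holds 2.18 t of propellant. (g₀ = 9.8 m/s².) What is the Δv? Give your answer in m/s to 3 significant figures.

v_e = Isp · g₀ = 288 × 9.8 = 2822.4 m/s.
m₀ = payload + dry + propellant = 0.995 + 5.295 + 2.18 = 8.47 t.
m_f = payload + dry = 0.995 + 5.295 = 6.29 t.
From the ideal rocket equation, Δv = v_e · ln(m₀/m_f) = 2822.4 × ln(1.347) = 2822.4 × 0.2976 ≈ 839.9 m/s.

Δv ≈ 840 m/s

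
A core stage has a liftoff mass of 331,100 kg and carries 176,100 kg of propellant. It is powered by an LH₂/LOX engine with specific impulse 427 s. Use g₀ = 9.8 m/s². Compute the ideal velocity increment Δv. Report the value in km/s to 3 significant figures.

v_e = Isp · g₀ = 427 × 9.8 = 4184.6 m/s.
m_f = m₀ − m_prop = 331,100 − 176,100 = 155,000 kg.
By the Tsiolkovsky rocket equation, Δv = v_e · ln(m₀/m_f) = 4184.6 × ln(2.136) = 4184.6 × 0.7590 ≈ 3176.1 m/s.

Δv ≈ 3.18 km/s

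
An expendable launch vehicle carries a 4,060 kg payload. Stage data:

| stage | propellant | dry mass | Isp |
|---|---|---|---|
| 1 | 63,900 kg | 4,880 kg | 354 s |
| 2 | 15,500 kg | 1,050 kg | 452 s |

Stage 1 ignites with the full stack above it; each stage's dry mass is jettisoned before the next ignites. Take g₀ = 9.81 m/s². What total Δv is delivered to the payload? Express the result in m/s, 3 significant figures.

Δv ≈ 10500 m/s

Ignition mass of stage 1 = 63,900+4,880 + 15,500+1,050 + 4,060 = 89,390 kg.
Stage 1: m₀ = 89,390 kg, m_f = 89,390 − 63,900 = 25,490 kg; Δv = 354×9.81×ln(3.507) = 3472.7×1.2547 ≈ 4357 m/s.
Stage 2: m₀ = 20,610 kg, m_f = 20,610 − 15,500 = 5,110 kg; Δv = 452×9.81×ln(4.033) = 4434.1×1.3946 ≈ 6184 m/s.
Total Δv = 4357 + 6184 = 10541 m/s.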